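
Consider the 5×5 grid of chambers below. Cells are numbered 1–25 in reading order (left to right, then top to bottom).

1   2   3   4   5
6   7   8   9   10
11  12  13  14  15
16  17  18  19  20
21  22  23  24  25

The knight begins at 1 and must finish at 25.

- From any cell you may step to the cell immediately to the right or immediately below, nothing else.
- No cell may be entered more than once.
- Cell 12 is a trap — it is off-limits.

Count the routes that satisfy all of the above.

A right/down-only route from 1 to 25 makes exactly 4 down-moves and 4 right-moves in some order.
With no other constraints that would be C(8,4) = 70 routes.
Subtract routes through each blocked cell (inclusion–exclusion for overlaps): − through 12: 30 → 40.
That gives 40 routes.

40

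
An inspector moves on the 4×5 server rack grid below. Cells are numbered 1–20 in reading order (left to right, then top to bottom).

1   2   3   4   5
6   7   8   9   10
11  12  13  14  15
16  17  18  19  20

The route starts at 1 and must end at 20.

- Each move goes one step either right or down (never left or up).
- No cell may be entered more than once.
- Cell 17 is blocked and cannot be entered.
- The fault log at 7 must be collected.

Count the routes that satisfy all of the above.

18

A right/down-only route from 1 to 20 makes exactly 3 down-moves and 4 right-moves in some order.
With no other constraints that would be C(7,3) = 35 routes.
Split at 7 and multiply the segment counts (each segment already excludes blocked cells): 1→7: 2; 7→20: 9; product = 18.
That gives 18 routes.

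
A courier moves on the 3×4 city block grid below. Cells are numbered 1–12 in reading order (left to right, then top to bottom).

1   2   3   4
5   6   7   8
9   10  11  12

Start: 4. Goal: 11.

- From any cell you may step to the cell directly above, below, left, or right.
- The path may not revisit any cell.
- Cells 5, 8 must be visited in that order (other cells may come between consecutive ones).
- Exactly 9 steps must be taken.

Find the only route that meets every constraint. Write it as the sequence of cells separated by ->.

4 -> 3 -> 2 -> 1 -> 5 -> 6 -> 7 -> 8 -> 12 -> 11

The waypoints must appear in the order 5, 8, with no cell reused.
Route from 4: left 3 to 1, down 1 to 5, right 3 to 8, down 1 to 12, left 1 to 11 — 9 moves in all.
Check: order respected (5 at step 4, 8 at step 7); 9 moves as required.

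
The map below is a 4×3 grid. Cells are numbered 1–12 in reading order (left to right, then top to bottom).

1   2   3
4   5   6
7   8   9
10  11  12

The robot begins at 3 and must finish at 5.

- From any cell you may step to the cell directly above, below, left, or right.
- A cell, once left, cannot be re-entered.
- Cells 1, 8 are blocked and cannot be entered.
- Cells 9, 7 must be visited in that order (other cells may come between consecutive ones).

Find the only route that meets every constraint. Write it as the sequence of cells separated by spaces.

3 6 9 12 11 10 7 4 5

The waypoints must appear in the order 9, 7, with no cell reused.
Route from 3: 3× down (reaching 12), 2× left (reaching 10), 2× up (reaching 4), right to 5 — 8 moves in all.
Check: order respected (9 at step 2, 7 at step 6).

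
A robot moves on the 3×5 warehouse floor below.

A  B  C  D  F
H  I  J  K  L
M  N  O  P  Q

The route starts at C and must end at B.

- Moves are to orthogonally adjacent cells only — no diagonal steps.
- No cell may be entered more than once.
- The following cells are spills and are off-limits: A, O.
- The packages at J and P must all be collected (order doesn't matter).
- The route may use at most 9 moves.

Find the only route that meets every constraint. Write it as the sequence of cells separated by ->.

C -> D -> F -> L -> Q -> P -> K -> J -> I -> B

The budget equals the shortest possible length, so every move has to be on a shortest route through the required cells.
Route from C: right 2 to F, down 2 to Q, left 1 to P, up 1 to K, left 2 to I, up 1 to B — 9 moves in all.
Check: all required cells visited; 9 ≤ 9 moves.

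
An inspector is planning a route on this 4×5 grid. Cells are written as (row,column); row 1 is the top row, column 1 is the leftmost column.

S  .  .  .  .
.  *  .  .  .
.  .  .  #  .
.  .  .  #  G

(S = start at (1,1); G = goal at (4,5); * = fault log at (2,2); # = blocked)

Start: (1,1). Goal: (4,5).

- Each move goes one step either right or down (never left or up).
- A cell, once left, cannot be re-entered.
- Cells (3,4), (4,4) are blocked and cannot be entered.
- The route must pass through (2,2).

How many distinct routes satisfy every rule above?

A right/down-only route from (1,1) to (4,5) makes exactly 3 down-moves and 4 right-moves in some order.
With no other constraints that would be C(7,3) = 35 routes.
Split at (2,2) and multiply the segment counts (each segment already excludes blocked cells): (1,1)→(2,2): 2; (2,2)→(4,5): 1; product = 2.
That gives 2 routes.

2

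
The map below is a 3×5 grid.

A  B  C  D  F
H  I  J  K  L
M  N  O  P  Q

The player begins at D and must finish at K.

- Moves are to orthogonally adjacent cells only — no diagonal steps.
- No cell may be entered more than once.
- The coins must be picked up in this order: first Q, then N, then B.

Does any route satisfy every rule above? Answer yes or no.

One route that works: D → F → L → Q → P → O → N → I → B → C → J → K.

yes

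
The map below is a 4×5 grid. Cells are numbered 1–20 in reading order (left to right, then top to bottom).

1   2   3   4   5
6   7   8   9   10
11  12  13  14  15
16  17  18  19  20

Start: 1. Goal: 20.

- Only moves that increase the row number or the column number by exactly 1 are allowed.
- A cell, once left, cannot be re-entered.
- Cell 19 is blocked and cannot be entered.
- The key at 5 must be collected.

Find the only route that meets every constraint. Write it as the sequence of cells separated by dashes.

Moves only go right or down, so the column and row indices never decrease.
Route from 1: right 4 to 5, down 3 to 20 — 7 moves in all.
Check: all required cells visited.

1 - 2 - 3 - 4 - 5 - 10 - 15 - 20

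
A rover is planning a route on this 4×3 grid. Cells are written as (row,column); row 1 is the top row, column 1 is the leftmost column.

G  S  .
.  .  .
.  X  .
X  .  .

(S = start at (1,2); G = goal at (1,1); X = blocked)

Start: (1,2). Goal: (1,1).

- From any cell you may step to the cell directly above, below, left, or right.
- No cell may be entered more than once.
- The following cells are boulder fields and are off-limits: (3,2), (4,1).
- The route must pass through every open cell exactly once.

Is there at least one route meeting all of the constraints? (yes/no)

no

Cell (3,1) has only one open neighbour but is neither the start nor the goal, so a Hamiltonian route would have to both enter and leave it through the same neighbour — impossible without revisiting.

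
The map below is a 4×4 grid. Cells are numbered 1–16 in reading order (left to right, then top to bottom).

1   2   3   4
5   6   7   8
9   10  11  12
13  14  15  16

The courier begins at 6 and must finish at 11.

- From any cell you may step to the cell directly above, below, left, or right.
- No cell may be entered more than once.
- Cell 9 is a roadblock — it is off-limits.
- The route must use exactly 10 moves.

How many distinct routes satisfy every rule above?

Need simple routes of exactly 10 moves from 6 to 11 (Manhattan distance 2, so 4 moves are spent on a detour and 4 undoing it).
Enumerating: 6 2 3 7 8 12 16 15 14 10 11 | 6 2 3 4 8 12 16 15 14 10 11 | 6 10 14 15 16 12 8 4 3 7 11 | 6 5 1 2 3 7 8 12 16 15 11 | 6 5 1 2 3 4 8 12 16 15 11 | 6 7 3 4 8 12 16 15 14 10 11.
That gives 6 routes.

6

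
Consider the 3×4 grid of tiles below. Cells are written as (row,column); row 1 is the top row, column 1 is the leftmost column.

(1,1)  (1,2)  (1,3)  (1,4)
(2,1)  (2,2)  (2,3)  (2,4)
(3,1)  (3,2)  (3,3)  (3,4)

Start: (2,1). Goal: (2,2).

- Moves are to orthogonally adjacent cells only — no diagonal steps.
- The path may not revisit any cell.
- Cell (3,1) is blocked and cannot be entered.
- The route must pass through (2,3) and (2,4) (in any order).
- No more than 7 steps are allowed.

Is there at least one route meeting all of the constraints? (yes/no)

yes

One route that works: (2,1) → (1,1) → (1,2) → (1,3) → (1,4) → (2,4) → (2,3) → (2,2).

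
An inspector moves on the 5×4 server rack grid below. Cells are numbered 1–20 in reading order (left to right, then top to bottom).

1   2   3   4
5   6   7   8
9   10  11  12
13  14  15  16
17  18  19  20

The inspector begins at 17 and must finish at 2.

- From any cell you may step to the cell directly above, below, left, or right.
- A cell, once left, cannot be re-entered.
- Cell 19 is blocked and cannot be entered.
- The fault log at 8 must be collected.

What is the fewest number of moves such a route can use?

9

Any route passes through 8 somewhere between 17 and 2. Summing Manhattan distances along the two legs (17 → 8 → 2) gives a lower bound of 6 + 3 = 9 moves.
A route of 9 moves achieves this: 17 → 13 → 9 → 5 → 6 → 7 → 8 → 4 → 3 → 2.
Since 9 matches the lower bound, it is optimal.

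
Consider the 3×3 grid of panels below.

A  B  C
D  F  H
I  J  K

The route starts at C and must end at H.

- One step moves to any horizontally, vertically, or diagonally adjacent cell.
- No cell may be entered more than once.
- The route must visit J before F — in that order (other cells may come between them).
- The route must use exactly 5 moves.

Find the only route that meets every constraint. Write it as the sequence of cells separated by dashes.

C - B - D - J - F - H

The waypoints must appear in the order J, F, with no cell reused.
Route from C: left 1 to B, down-left 1 to D, down-right 1 to J, up 1 to F, right 1 to H — 5 moves in all.
Check: order respected (J at step 3, F at step 4); 5 moves as required.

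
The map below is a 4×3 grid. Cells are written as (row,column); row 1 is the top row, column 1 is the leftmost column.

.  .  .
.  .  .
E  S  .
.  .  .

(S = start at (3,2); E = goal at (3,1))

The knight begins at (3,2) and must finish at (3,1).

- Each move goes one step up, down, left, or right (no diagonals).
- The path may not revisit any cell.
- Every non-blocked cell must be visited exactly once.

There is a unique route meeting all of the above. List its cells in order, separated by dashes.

Need to visit all 12 open cells exactly once, starting at (3,2) and ending at (3,1).
Cell (1,1) has only two open neighbours ((2,1) and (1,2)), so the path must pass straight through it: one of those is the cell it's entered from and the other is where it exits.
Route from (3,2): up to (2,2), left to (2,1), up to (1,1), 2× right (reaching (1,3)), 3× down (reaching (4,3)), 2× left (reaching (4,1)), up to (3,1) — 11 moves in all.
Check: all 12 open cells covered.

(3,2) - (2,2) - (2,1) - (1,1) - (1,2) - (1,3) - (2,3) - (3,3) - (4,3) - (4,2) - (4,1) - (3,1)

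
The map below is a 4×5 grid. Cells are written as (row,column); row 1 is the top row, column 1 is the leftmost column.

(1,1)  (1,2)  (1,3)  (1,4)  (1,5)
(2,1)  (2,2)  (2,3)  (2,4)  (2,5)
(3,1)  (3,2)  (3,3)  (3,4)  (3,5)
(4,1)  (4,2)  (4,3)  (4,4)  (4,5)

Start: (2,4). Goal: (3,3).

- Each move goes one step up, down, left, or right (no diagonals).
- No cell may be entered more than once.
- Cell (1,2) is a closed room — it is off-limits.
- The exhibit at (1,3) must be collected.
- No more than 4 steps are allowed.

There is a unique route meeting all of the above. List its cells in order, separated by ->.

Any route must reach (1,3) and still end at (3,3) within 4 moves, so the order of the required stops is forced.
Route from (2,4): up to (1,4), left to (1,3), 2× down (reaching (3,3)) — 4 moves in all.
Check: all required cells visited; 4 ≤ 4 moves.

(2,4) -> (1,4) -> (1,3) -> (2,3) -> (3,3)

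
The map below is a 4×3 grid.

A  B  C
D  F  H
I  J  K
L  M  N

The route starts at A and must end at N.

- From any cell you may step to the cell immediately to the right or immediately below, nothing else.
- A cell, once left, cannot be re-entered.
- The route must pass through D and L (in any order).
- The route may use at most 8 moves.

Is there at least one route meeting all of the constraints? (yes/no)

One route that works: A → D → I → L → M → N.

yes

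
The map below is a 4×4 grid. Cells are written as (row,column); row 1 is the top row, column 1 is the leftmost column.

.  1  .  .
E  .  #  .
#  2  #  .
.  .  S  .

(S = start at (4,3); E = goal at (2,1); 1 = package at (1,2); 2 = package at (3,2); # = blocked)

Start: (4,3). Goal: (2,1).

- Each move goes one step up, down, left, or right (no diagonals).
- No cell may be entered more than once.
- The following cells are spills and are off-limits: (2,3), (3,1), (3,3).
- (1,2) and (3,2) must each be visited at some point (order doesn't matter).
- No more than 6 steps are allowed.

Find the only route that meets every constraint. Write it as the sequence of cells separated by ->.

(4,3) -> (4,2) -> (3,2) -> (2,2) -> (1,2) -> (1,1) -> (2,1)

Any route must reach (1,2) and (3,2) and still end at (2,1) within 6 moves, so the order of the required stops is forced.
Route from (4,3): left to (4,2), 3× up (reaching (1,2)), left to (1,1), down to (2,1) — 6 moves in all.
Check: all required cells visited; 6 ≤ 6 moves.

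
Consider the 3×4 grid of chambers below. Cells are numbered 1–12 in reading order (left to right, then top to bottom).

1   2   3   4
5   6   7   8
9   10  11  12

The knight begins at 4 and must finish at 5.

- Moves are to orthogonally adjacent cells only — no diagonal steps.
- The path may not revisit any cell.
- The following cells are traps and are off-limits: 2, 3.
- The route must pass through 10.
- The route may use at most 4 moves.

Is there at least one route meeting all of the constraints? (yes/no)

no

Even ignoring the no-revisit rule, getting from 4 to 5 via 10 needs at least 4 + 2 = 6 moves (Manhattan distance per leg), which exceeds the 4-move limit.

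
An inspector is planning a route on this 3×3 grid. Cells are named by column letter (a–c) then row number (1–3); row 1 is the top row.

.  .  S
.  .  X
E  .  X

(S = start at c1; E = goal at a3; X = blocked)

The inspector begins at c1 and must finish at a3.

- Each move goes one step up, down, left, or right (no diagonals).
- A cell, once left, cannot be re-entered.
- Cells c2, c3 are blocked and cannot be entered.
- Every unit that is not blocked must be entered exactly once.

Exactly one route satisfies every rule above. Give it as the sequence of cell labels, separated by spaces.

c1 b1 a1 a2 b2 b3 a3

Need to visit all 7 open cells exactly once, starting at c1 and ending at a3.
Cell b3 has only two open neighbours (b2 and a3), so the path must pass straight through it: one of those is the cell it's entered from and the other is where it exits.
Route from c1: left 2 to a1, down 1 to a2, right 1 to b2, down 1 to b3, left 1 to a3 — 6 moves in all.
Check: all 7 open cells covered.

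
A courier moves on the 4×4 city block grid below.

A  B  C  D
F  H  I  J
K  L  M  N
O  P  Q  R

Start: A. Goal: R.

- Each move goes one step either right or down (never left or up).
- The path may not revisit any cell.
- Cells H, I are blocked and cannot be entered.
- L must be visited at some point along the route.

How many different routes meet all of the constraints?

A right/down-only route from A to R makes exactly 3 down-moves and 3 right-moves in some order.
With no other constraints that would be C(6,3) = 20 routes.
Split at L and multiply the segment counts (each segment already excludes blocked cells): A→L: 1; L→R: 3; product = 3.
That gives 3 routes.

3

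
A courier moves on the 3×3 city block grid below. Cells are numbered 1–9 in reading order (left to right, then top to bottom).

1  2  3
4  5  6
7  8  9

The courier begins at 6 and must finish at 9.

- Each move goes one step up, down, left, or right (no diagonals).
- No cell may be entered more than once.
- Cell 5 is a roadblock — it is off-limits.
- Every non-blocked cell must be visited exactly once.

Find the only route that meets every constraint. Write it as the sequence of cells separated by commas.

Need to visit all 8 open cells exactly once, starting at 6 and ending at 9.
Cell 4 has only two open neighbours (1 and 7), so the path must pass straight through it: one of those is the cell it's entered from and the other is where it exits.
Route from 6: up to 3, 2× left (reaching 1), 2× down (reaching 7), 2× right (reaching 9) — 7 moves in all.
Check: all 8 open cells covered.

6, 3, 2, 1, 4, 7, 8, 9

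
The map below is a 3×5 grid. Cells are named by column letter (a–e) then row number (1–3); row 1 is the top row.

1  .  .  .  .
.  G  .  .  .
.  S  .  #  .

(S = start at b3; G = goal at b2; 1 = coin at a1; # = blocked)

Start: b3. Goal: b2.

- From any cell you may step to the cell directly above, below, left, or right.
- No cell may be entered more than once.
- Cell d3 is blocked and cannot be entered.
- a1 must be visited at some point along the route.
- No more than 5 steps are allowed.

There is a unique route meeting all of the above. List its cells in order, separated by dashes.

b3 - a3 - a2 - a1 - b1 - b2

Any route must reach a1 and still end at b2 within 5 moves, so the order of the required stops is forced.
Route from b3: left 1 to a3, up 2 to a1, right 1 to b1, down 1 to b2 — 5 moves in all.
Check: all required cells visited; 5 ≤ 5 moves.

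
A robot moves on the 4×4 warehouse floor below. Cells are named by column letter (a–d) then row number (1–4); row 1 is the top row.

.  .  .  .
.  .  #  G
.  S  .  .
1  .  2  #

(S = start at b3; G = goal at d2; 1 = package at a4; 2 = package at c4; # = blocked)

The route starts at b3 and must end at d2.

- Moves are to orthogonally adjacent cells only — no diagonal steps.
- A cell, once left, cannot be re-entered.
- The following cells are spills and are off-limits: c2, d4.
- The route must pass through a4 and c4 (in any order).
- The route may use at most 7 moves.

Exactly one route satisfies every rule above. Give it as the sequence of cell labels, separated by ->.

b3 -> a3 -> a4 -> b4 -> c4 -> c3 -> d3 -> d2

The 7-move cap with required stops at a4, c4 leaves no slack for detours.
Route from b3: left 1 to a3, down 1 to a4, right 2 to c4, up 1 to c3, right 1 to d3, up 1 to d2 — 7 moves in all.
Check: all required cells visited; 7 ≤ 7 moves.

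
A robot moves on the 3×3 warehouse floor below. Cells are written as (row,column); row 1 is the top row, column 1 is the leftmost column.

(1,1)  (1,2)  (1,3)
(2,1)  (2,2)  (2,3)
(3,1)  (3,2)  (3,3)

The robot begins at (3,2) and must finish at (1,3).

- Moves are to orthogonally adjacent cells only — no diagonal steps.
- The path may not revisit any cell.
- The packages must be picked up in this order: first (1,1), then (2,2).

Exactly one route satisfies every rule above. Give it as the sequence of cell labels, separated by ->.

The waypoints must appear in the order (1,1), (2,2), with no cell reused.
Route from (3,2): left to (3,1), 2× up (reaching (1,1)), right to (1,2), down to (2,2), right to (2,3), up to (1,3) — 7 moves in all.
Check: order respected ((1,1) at step 3, (2,2) at step 5).

(3,2) -> (3,1) -> (2,1) -> (1,1) -> (1,2) -> (2,2) -> (2,3) -> (1,3)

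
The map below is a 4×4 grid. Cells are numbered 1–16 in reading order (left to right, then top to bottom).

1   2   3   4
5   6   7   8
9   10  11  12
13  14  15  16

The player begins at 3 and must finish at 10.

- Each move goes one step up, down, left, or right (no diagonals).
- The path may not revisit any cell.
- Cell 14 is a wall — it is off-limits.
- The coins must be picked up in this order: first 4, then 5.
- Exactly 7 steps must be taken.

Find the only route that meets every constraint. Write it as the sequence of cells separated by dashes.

3 - 4 - 8 - 7 - 6 - 5 - 9 - 10

The waypoints must appear in the order 4, 5, with no cell reused.
Route from 3: right to 4, down to 8, 3× left (reaching 5), down to 9, right to 10 — 7 moves in all.
Check: order respected (4 at step 1, 5 at step 5); 7 moves as required.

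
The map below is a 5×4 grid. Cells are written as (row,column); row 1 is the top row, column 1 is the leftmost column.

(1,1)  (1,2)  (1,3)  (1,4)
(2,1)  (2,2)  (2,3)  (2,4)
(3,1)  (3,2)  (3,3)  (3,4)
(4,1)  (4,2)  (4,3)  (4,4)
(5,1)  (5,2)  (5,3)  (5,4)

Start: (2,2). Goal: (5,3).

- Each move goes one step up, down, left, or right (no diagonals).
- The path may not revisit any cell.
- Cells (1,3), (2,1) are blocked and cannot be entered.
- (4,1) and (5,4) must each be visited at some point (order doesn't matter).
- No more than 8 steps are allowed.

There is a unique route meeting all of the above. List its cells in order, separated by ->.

Any route must reach (4,1) and (5,4) and still end at (5,3) within 8 moves, so the order of the required stops is forced.
Route from (2,2): down 1 to (3,2), left 1 to (3,1), down 1 to (4,1), right 3 to (4,4), down 1 to (5,4), left 1 to (5,3) — 8 moves in all.
Check: all required cells visited; 8 ≤ 8 moves.

(2,2) -> (3,2) -> (3,1) -> (4,1) -> (4,2) -> (4,3) -> (4,4) -> (5,4) -> (5,3)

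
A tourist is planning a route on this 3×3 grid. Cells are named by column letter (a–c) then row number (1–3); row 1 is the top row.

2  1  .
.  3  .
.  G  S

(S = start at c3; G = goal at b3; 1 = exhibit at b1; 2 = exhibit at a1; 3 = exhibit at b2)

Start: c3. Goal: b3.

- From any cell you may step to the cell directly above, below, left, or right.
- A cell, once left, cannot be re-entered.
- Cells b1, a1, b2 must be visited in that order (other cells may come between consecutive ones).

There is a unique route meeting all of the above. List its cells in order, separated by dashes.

c3 - c2 - c1 - b1 - a1 - a2 - b2 - b3

The waypoints must appear in the order b1, a1, b2, with no cell reused.
Route from c3: up 2 to c1, left 2 to a1, down 1 to a2, right 1 to b2, down 1 to b3 — 7 moves in all.
Check: order respected (1 at step 3, 2 at step 4, 3 at step 6).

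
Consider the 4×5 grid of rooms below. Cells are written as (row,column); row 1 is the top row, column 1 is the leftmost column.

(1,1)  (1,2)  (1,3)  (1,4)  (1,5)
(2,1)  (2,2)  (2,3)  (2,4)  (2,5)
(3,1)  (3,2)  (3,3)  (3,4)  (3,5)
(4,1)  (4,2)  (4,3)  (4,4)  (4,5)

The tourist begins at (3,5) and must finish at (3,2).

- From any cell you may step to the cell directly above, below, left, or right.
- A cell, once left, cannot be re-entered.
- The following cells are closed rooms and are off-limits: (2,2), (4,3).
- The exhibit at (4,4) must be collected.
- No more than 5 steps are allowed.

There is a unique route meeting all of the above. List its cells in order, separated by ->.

Any route must reach (4,4) and still end at (3,2) within 5 moves, so the order of the required stops is forced.
Route from (3,5): down to (4,5), left to (4,4), up to (3,4), 2× left (reaching (3,2)) — 5 moves in all.
Check: all required cells visited; 5 ≤ 5 moves.

(3,5) -> (4,5) -> (4,4) -> (3,4) -> (3,3) -> (3,2)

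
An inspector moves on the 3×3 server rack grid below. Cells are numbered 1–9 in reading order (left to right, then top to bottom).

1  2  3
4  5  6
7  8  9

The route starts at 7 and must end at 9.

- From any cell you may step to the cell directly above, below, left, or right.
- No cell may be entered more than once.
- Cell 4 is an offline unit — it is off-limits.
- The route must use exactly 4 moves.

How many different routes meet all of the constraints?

1

Need simple routes of exactly 4 moves from 7 to 9 (Manhattan distance 2, so 1 moves are spent on a detour and 1 undoing it).
Enumerating: 7 8 5 6 9.
That gives 1 route.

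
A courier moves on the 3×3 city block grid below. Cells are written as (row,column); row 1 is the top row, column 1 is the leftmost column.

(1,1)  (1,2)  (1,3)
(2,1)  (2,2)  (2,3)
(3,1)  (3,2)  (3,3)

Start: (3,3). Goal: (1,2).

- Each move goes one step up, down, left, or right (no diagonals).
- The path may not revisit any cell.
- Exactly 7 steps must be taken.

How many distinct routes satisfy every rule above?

Need simple routes of exactly 7 moves from (3,3) to (1,2) (Manhattan distance 3, so 2 moves are spent on a detour and 2 undoing it).
Enumerating: (3,3) (2,3) (2,2) (3,2) (3,1) (2,1) (1,1) (1,2) | (3,3) (3,2) (3,1) (2,1) (2,2) (2,3) (1,3) (1,2).
That gives 2 routes.

2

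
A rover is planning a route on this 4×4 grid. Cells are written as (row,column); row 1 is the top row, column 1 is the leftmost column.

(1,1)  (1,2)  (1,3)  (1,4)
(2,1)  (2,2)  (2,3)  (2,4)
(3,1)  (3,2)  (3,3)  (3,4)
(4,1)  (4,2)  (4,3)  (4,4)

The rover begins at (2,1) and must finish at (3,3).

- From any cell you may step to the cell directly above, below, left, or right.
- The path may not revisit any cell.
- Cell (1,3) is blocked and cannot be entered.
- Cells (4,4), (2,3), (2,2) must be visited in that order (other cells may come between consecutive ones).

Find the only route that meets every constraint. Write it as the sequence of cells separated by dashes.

The waypoints must appear in the order (4,4), (2,3), (2,2), with no cell reused.
Route from (2,1): down 2 to (4,1), right 3 to (4,4), up 2 to (2,4), left 2 to (2,2), down 1 to (3,2), right 1 to (3,3) — 11 moves in all.
Check: order respected ((4,4) at step 5, (2,3) at step 8, (2,2) at step 9).

(2,1) - (3,1) - (4,1) - (4,2) - (4,3) - (4,4) - (3,4) - (2,4) - (2,3) - (2,2) - (3,2) - (3,3)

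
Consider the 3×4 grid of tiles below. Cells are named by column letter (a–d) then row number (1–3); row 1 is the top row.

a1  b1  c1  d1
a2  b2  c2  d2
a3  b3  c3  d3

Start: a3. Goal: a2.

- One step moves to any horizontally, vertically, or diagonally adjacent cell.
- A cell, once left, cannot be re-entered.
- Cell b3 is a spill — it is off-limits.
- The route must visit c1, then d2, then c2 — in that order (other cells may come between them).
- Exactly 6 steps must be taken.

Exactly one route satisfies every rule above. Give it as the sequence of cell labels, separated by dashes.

The waypoints must appear in the order c1, d2, c2, with no cell reused.
Route from a3: up-right 2 to c1, down-right 1 to d2, left 1 to c2, up-left 1 to b1, down-left 1 to a2 — 6 moves in all.
Check: order respected (c1 at step 2, d2 at step 3, c2 at step 4); 6 moves as required.

a3 - b2 - c1 - d2 - c2 - b1 - a2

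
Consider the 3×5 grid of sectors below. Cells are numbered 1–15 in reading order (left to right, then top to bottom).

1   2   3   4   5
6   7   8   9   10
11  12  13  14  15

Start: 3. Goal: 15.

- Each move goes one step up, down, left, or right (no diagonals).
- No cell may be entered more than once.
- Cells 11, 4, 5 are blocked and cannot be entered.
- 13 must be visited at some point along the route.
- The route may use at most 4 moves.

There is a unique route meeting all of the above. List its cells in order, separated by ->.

3 -> 8 -> 13 -> 14 -> 15

Any route must reach 13 and still end at 15 within 4 moves, so the order of the required stops is forced.
Route from 3: down 2 to 13, right 2 to 15 — 4 moves in all.
Check: all required cells visited; 4 ≤ 4 moves.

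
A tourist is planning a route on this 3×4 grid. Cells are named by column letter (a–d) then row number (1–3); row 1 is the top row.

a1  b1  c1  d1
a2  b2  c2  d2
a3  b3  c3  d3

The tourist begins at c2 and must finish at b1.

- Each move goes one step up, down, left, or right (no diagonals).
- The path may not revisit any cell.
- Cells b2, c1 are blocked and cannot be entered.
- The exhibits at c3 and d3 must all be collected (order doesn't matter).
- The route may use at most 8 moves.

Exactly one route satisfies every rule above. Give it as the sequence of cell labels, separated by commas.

c2, d2, d3, c3, b3, a3, a2, a1, b1

The budget equals the shortest possible length, so every move has to be on a shortest route through the required cells.
Route from c2: right to d2, down to d3, 3× left (reaching a3), 2× up (reaching a1), right to b1 — 8 moves in all.
Check: all required cells visited; 8 ≤ 8 moves.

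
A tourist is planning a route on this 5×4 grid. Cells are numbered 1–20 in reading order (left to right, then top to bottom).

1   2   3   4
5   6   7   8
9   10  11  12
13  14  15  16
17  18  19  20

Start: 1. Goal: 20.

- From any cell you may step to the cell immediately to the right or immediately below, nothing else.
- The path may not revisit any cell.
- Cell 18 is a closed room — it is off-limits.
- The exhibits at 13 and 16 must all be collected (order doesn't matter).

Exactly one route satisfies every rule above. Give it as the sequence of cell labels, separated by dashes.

Moves only go right or down, so the column and row indices never decrease.
Route from 1: down 3 to 13, right 3 to 16, down 1 to 20 — 7 moves in all.
Check: all required cells visited.

1 - 5 - 9 - 13 - 14 - 15 - 16 - 20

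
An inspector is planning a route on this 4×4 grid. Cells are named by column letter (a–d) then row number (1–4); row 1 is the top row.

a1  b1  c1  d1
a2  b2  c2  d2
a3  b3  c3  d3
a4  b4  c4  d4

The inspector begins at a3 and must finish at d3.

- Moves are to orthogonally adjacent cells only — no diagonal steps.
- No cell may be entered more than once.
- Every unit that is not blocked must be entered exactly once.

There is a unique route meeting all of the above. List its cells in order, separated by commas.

a3, a4, b4, b3, b2, a2, a1, b1, c1, d1, d2, c2, c3, c4, d4, d3

Need to visit all 16 open cells exactly once, starting at a3 and ending at d3.
Cell d4 has only two open neighbours (d3 and c4), so the path must pass straight through it: one of those is the cell it's entered from and the other is where it exits.
Route from a3: down 1 to a4, right 1 to b4, up 2 to b2, left 1 to a2, up 1 to a1, right 3 to d1, down 1 to d2, left 1 to c2, down 2 to c4, right 1 to d4, up 1 to d3 — 15 moves in all.
Check: all 16 open cells covered.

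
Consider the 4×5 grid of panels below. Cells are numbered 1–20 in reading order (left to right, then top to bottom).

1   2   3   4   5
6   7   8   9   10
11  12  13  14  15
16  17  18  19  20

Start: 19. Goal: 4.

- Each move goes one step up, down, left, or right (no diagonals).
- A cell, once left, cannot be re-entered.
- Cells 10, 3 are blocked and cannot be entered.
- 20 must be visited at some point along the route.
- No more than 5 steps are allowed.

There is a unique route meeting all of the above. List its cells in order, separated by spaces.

19 20 15 14 9 4

Any route must reach 20 and still end at 4 within 5 moves, so the order of the required stops is forced.
Route from 19: right 1 to 20, up 1 to 15, left 1 to 14, up 2 to 4 — 5 moves in all.
Check: all required cells visited; 5 ≤ 5 moves.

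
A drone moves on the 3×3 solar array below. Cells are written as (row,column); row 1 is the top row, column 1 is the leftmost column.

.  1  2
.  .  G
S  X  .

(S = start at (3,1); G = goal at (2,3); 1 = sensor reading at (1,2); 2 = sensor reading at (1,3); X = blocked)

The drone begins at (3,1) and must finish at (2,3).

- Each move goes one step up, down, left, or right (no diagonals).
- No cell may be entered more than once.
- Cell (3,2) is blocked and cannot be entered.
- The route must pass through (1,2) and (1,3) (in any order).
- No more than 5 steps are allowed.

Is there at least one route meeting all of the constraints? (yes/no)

yes

One route that works: (3,1) → (2,1) → (1,1) → (1,2) → (1,3) → (2,3).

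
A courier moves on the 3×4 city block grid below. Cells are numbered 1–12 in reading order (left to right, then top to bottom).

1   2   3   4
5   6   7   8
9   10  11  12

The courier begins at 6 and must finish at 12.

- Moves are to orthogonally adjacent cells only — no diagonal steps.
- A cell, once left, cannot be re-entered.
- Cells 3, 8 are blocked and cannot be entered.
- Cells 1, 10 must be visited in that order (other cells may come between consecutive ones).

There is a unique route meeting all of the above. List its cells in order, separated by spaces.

6 2 1 5 9 10 11 12

The waypoints must appear in the order 1, 10, with no cell reused.
Route from 6: up to 2, left to 1, 2× down (reaching 9), 3× right (reaching 12) — 7 moves in all.
Check: order respected (1 at step 2, 10 at step 5).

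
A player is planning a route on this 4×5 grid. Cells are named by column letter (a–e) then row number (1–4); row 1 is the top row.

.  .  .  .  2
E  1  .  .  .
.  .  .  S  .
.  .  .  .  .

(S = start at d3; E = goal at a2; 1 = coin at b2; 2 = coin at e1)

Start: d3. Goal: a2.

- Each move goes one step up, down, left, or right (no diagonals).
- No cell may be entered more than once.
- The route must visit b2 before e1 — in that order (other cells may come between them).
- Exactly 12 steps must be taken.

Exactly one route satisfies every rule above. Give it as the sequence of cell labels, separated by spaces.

d3 c3 b3 b2 c2 d2 e2 e1 d1 c1 b1 a1 a2

The waypoints must appear in the order b2, e1, with no cell reused.
Route from d3: left 2 to b3, up 1 to b2, right 3 to e2, up 1 to e1, left 4 to a1, down 1 to a2 — 12 moves in all.
Check: order respected (1 at step 3, 2 at step 7); 12 moves as required.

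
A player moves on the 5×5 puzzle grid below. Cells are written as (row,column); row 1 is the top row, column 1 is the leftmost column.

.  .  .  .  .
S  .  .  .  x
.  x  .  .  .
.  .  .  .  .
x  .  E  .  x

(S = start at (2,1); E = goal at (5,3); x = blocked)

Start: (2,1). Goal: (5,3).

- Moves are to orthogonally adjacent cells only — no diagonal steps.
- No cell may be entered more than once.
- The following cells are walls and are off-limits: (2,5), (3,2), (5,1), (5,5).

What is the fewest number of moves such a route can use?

5

The Manhattan distance from (2,1) to (5,3) is |2−5| + |1−3| = 5, so at least 5 moves are needed.
A route of 5 moves achieves this: (2,1) → (3,1) → (4,1) → (4,2) → (5,2) → (5,3).
Since 5 matches the lower bound, it is optimal.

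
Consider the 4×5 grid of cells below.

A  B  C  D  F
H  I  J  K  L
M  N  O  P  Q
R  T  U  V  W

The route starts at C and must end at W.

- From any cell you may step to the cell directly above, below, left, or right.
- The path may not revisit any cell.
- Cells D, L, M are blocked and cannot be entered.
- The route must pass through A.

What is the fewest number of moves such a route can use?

Any route passes through A somewhere between C and W. Summing Manhattan distances along the two legs (C → A → W) gives a lower bound of 2 + 7 = 9 moves.
A route of 9 moves achieves this: C → B → A → H → I → N → T → U → V → W.
Since 9 matches the lower bound, it is optimal.

9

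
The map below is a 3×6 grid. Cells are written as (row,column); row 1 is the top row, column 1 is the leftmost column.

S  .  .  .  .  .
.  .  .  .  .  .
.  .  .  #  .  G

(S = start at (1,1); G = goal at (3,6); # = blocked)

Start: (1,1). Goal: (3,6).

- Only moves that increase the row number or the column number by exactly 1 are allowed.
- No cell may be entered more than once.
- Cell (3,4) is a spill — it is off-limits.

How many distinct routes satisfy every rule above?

11

A right/down-only route from (1,1) to (3,6) makes exactly 2 down-moves and 5 right-moves in some order.
With no other constraints that would be C(7,2) = 21 routes.
Subtract routes through each blocked cell (inclusion–exclusion for overlaps): − through (3,4): 10 → 11.
That gives 11 routes.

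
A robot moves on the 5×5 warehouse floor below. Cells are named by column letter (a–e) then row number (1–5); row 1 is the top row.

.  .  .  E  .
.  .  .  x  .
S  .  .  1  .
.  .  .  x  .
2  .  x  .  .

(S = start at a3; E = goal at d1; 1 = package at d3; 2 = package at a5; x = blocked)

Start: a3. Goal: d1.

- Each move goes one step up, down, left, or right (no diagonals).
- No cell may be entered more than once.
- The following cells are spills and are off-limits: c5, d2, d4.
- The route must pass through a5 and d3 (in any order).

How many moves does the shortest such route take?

Any route passes through a5 and d3 in some order between a3 and d1. Summing Manhattan distances along each leg and taking the cheapest ordering (a3 → a5 → d3 → d1) gives a lower bound of 2 + 5 + 2 = 9 moves.
That bound ignores the blocked cells. Measuring each leg by the fewest moves that actually steer around them (a3→a5: 2; a5→d3: 5; d3→d1: 4) raises the lower bound to 11.
A route of 11 moves exists: a3 → a4 → a5 → b5 → b4 → b3 → c3 → d3 → e3 → e2 → e1 → d1.
Since 11 matches that lower bound, it is optimal.

11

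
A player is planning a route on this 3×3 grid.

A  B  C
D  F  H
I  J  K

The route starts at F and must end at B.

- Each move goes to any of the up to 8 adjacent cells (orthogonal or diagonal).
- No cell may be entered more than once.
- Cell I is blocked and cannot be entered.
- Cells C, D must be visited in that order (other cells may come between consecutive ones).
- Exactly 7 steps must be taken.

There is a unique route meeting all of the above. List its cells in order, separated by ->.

The waypoints must appear in the order C, D, with no cell reused.
Route from F: up-right to C, 2× down (reaching K), left to J, up-left to D, up to A, right to B — 7 moves in all.
Check: order respected (C at step 1, D at step 5); 7 moves as required.

F -> C -> H -> K -> J -> D -> A -> B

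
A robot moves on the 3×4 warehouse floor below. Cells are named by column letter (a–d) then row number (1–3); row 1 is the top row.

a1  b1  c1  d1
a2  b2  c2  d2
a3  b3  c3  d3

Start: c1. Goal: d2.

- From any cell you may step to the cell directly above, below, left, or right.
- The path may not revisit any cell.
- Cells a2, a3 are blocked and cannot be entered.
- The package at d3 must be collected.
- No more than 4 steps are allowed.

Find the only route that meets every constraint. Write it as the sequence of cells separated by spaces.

c1 c2 c3 d3 d2

Any route must reach d3 and still end at d2 within 4 moves, so the order of the required stops is forced.
Route from c1: down 2 to c3, right 1 to d3, up 1 to d2 — 4 moves in all.
Check: all required cells visited; 4 ≤ 4 moves.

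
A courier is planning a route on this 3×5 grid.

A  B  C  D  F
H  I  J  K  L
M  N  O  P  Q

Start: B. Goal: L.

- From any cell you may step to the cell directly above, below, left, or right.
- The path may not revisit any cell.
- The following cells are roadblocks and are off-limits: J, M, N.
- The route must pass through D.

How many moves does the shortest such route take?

Any route passes through D somewhere between B and L. Summing Manhattan distances along the two legs (B → D → L) gives a lower bound of 2 + 2 = 4 moves.
A route of 4 moves achieves this: B → C → D → K → L.
Since 4 matches the lower bound, it is optimal.

4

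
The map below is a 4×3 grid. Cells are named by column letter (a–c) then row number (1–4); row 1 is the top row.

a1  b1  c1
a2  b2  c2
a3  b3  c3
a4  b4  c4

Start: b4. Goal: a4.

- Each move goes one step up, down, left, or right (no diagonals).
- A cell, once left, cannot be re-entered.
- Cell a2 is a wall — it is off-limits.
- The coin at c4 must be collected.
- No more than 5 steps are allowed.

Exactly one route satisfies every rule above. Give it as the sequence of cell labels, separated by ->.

The budget equals the shortest possible length, so every move has to be on a shortest route through the required cells.
Route from b4: right to c4, up to c3, 2× left (reaching a3), down to a4 — 5 moves in all.
Check: all required cells visited; 5 ≤ 5 moves.

b4 -> c4 -> c3 -> b3 -> a3 -> a4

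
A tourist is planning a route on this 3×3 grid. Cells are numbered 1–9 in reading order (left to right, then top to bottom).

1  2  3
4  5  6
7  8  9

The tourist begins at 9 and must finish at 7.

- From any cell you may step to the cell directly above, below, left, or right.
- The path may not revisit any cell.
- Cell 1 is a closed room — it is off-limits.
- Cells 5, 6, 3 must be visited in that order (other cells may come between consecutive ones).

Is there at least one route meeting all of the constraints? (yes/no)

no

Ignoring the required order, 2 revisit-free routes from 9 to 7 pass through all of 5, 6, and 3; the waypoint orders that occur are 6 → 3 → 5 (2) — never 5 → 6 → 3.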